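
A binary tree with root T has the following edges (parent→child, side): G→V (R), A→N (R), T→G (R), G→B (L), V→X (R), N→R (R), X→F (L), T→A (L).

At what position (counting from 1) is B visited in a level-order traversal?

Level-order visits nodes level by level from the root, left to right within each level.
Level 0: T
Level 1: A, G
Level 2: N, B, V
Level 3: R, X
Level 4: F
Full level-order sequence: T, A, G, N, B, V, R, X, F.

5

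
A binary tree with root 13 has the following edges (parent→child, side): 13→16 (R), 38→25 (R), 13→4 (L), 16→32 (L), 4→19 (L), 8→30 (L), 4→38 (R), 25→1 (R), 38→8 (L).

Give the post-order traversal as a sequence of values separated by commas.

Post-order visits the left subtree, then the right subtree, then the node.
At 13: go left to 4.
  At 4: go left to 19.
    19 is a leaf — visit 19.
  At 4: go right to 38.
    At 38: go left to 8.
      At 8: go left to 30.
        30 is a leaf — visit 30.
      At 8: no right child.
      Visit 8.
    At 38: go right to 25.
      At 25: no left child.
      At 25: go right to 1.
        1 is a leaf — visit 1.
      Visit 25.
    Visit 38.
  Visit 4.
At 13: go right to 16.
  At 16: go left to 32.
    32 is a leaf — visit 32.
  At 16: no right child.
  Visit 16.
Visit 13.

19, 30, 8, 1, 25, 38, 4, 32, 16, 13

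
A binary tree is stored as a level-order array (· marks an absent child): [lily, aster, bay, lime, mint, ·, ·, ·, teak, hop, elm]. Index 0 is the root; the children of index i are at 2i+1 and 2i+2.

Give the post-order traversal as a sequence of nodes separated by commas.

Post-order visits the left subtree, then the right subtree, then the node.
At lily: go left to aster.
  At aster: go left to lime.
    At lime: no left child.
    At lime: go right to teak.
      teak is a leaf — visit teak.
    Visit lime.
  At aster: go right to mint.
    At mint: go left to hop.
      hop is a leaf — visit hop.
    At mint: go right to elm.
      elm is a leaf — visit elm.
    Visit mint.
  Visit aster.
At lily: go right to bay.
  bay is a leaf — visit bay.
Visit lily.

teak, lime, hop, elm, mint, aster, bay, lily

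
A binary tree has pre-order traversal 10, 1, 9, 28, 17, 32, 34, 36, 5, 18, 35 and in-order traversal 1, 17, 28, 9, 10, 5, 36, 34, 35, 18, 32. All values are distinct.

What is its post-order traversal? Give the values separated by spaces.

17 28 9 1 5 36 35 18 34 32 10

The first element of pre-order is the root; it splits in-order into left and right subtrees.
Root 10: left subtree has 4 nodes {1, 17, 28, 9}, right has 6 {5, 36, 34, 35, 18, 32}.
  Root 1: left subtree has 0 nodes { }, right has 3 {17, 28, 9}.
    Root 9: left subtree has 2 nodes {17, 28}, right has 0 { }.
      Root 28: left subtree has 1 node {17}, right has 0 { }.
  Root 32: left subtree has 5 nodes {5, 36, 34, 35, 18}, right has 0 { }.
    Root 34: left subtree has 2 nodes {5, 36}, right has 2 {35, 18}.
      Root 36: left subtree has 1 node {5}, right has 0 { }.
      Root 18: left subtree has 1 node {35}, right has 0 { }.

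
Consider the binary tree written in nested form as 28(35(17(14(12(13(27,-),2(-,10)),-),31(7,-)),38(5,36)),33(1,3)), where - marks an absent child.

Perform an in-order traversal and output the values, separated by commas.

27, 13, 12, 2, 10, 14, 17, 7, 31, 35, 5, 38, 36, 28, 1, 33, 3

In-order visits the left subtree, then the node, then the right subtree.
At 28: go left to 35.
  At 35: go left to 17.
    At 17: go left to 14.
      At 14: go left to 12.
        At 12: go left to 13.
          At 13: go left to 27.
            27 is a leaf — visit 27.
          Visit 13.
          At 13: no right child.
        Visit 12.
        At 12: go right to 2.
          At 2: no left child.
          Visit 2.
          At 2: go right to 10.
            10 is a leaf — visit 10.
      Visit 14.
      At 14: no right child.
    Visit 17.
    At 17: go right to 31.
      At 31: go left to 7.
        7 is a leaf — visit 7.
      Visit 31.
      At 31: no right child.
  Visit 35.
  At 35: go right to 38.
    At 38: go left to 5.
      5 is a leaf — visit 5.
    Visit 38.
    At 38: go right to 36.
      36 is a leaf — visit 36.
Visit 28.
At 28: go right to 33.
  At 33: go left to 1.
    1 is a leaf — visit 1.
  Visit 33.
  At 33: go right to 3.
    3 is a leaf — visit 3.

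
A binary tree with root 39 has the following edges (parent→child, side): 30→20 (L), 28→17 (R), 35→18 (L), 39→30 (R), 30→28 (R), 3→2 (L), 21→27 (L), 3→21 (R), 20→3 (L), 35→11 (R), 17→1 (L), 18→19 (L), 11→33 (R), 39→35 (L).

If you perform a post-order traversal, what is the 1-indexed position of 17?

12

Post-order visits the left subtree, then the right subtree, then the node.
At 39: go left to 35.
  At 35: go left to 18.
    At 18: go left to 19.
      19 is a leaf — visit 19.
    At 18: no right child.
    Visit 18.
  At 35: go right to 11.
    At 11: no left child.
    At 11: go right to 33.
      33 is a leaf — visit 33.
    Visit 11.
  Visit 35.
At 39: go right to 30.
  At 30: go left to 20.
    At 20: go left to 3.
      At 3: go left to 2.
        2 is a leaf — visit 2.
      At 3: go right to 21.
        At 21: go left to 27.
          27 is a leaf — visit 27.
        At 21: no right child.
        Visit 21.
      Visit 3.
    At 20: no right child.
    Visit 20.
  At 30: go right to 28.
    At 28: no left child.
    At 28: go right to 17.
      At 17: go left to 1.
        1 is a leaf — visit 1.
      At 17: no right child.
      Visit 17.
    Visit 28.
  Visit 30.
Visit 39.
Full post-order sequence: 19, 18, 33, 11, 35, 2, 27, 21, 3, 20, 1, 17, 28, 30, 39.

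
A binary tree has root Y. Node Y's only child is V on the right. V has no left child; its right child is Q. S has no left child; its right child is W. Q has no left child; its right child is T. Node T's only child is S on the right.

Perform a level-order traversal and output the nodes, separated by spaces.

Level-order visits nodes level by level from the root, left to right within each level.
Level 0: Y
Level 1: V
Level 2: Q
Level 3: T
Level 4: S
Level 5: W

Y V Q T S W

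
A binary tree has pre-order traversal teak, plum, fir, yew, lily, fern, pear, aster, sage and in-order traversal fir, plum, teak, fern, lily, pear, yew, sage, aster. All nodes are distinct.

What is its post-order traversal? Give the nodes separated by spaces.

The first element of pre-order is the root; it splits in-order into left and right subtrees.
Root teak: left subtree has 2 nodes {fir, plum}, right has 6 {fern, lily, pear, yew, sage, aster}.
  Root plum: left subtree has 1 node {fir}, right has 0 { }.
  Root yew: left subtree has 3 nodes {fern, lily, pear}, right has 2 {sage, aster}.
    Root lily: left subtree has 1 node {fern}, right has 1 {pear}.
    Root aster: left subtree has 1 node {sage}, right has 0 { }.

fir plum fern pear lily sage aster yew teak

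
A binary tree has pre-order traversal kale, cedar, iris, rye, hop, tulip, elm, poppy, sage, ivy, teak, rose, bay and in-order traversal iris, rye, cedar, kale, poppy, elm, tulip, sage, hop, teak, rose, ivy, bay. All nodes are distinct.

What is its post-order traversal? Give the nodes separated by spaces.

rye iris cedar poppy elm sage tulip rose teak bay ivy hop kale

The first element of pre-order is the root; it splits in-order into left and right subtrees.
Root kale: left subtree has 3 nodes {iris, rye, cedar}, right has 9 {poppy, elm, tulip, sage, hop, teak, rose, ivy, bay}.
  Root cedar: left subtree has 2 nodes {iris, rye}, right has 0 { }.
    Root iris: left subtree has 0 nodes { }, right has 1 {rye}.
  Root hop: left subtree has 4 nodes {poppy, elm, tulip, sage}, right has 4 {teak, rose, ivy, bay}.
    Root tulip: left subtree has 2 nodes {poppy, elm}, right has 1 {sage}.
      Root elm: left subtree has 1 node {poppy}, right has 0 { }.
    Root ivy: left subtree has 2 nodes {teak, rose}, right has 1 {bay}.
      Root teak: left subtree has 0 nodes { }, right has 1 {rose}.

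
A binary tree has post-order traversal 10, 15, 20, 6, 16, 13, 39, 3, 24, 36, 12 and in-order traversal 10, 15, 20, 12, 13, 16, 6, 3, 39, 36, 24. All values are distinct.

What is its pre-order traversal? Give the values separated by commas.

12, 20, 15, 10, 36, 3, 13, 16, 6, 39, 24

The last element of post-order is the root; it splits in-order into left and right subtrees.
Root 12: left subtree has 3 nodes {10, 15, 20}, right has 7 {13, 16, 6, 3, 39, 36, 24}.
  Root 20: left subtree has 2 nodes {10, 15}, right has 0 { }.
    Root 15: left subtree has 1 node {10}, right has 0 { }.
  Root 36: left subtree has 5 nodes {13, 16, 6, 3, 39}, right has 1 {24}.
    Root 3: left subtree has 3 nodes {13, 16, 6}, right has 1 {39}.
      Root 13: left subtree has 0 nodes { }, right has 2 {16, 6}.
        Root 16: left subtree has 0 nodes { }, right has 1 {6}.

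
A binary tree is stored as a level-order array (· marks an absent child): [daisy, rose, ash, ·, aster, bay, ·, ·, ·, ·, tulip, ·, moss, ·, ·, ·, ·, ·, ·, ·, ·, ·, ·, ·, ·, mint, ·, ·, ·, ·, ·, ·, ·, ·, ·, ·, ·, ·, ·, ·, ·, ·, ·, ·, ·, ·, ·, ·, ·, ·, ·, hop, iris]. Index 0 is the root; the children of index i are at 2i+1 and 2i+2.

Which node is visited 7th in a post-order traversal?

Post-order visits the left subtree, then the right subtree, then the node.
At daisy: go left to rose.
  At rose: no left child.
  At rose: go right to aster.
    At aster: no left child.
    At aster: go right to tulip.
      tulip is a leaf — visit tulip.
    Visit aster.
  Visit rose.
At daisy: go right to ash.
  At ash: go left to bay.
    At bay: no left child.
    At bay: go right to moss.
      At moss: go left to mint.
        At mint: go left to hop.
          hop is a leaf — visit hop.
        At mint: go right to iris.
          iris is a leaf — visit iris.
        Visit mint.
      At moss: no right child.
      Visit moss.
    Visit bay.
  At ash: no right child.
  Visit ash.
Visit daisy.
Full post-order sequence: tulip, aster, rose, hop, iris, mint, moss, bay, ash, daisy.

moss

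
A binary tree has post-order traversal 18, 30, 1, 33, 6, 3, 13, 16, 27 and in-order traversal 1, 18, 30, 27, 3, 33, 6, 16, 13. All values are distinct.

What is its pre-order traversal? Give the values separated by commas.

The last element of post-order is the root; it splits in-order into left and right subtrees.
Root 27: left subtree has 3 nodes {1, 18, 30}, right has 5 {3, 33, 6, 16, 13}.
  Root 1: left subtree has 0 nodes { }, right has 2 {18, 30}.
    Root 30: left subtree has 1 node {18}, right has 0 { }.
  Root 16: left subtree has 3 nodes {3, 33, 6}, right has 1 {13}.
    Root 3: left subtree has 0 nodes { }, right has 2 {33, 6}.
      Root 6: left subtree has 1 node {33}, right has 0 { }.

27, 1, 30, 18, 16, 3, 6, 33, 13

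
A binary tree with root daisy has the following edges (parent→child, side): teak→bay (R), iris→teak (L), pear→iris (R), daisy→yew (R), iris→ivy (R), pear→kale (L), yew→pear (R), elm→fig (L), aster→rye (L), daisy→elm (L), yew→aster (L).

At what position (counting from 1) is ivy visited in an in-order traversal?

In-order visits the left subtree, then the node, then the right subtree.
At daisy: go left to elm.
  At elm: go left to fig.
    fig is a leaf — visit fig.
  Visit elm.
  At elm: no right child.
Visit daisy.
At daisy: go right to yew.
  At yew: go left to aster.
    At aster: go left to rye.
      rye is a leaf — visit rye.
    Visit aster.
    At aster: no right child.
  Visit yew.
  At yew: go right to pear.
    At pear: go left to kale.
      kale is a leaf — visit kale.
    Visit pear.
    At pear: go right to iris.
      At iris: go left to teak.
        At teak: no left child.
        Visit teak.
        At teak: go right to bay.
          bay is a leaf — visit bay.
      Visit iris.
      At iris: go right to ivy.
        ivy is a leaf — visit ivy.
Full in-order sequence: fig, elm, daisy, rye, aster, yew, kale, pear, teak, bay, iris, ivy.

12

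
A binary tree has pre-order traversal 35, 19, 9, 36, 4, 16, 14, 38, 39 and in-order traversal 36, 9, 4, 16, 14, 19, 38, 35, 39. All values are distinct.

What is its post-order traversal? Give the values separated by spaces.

The first element of pre-order is the root; it splits in-order into left and right subtrees.
Root 35: left subtree has 7 nodes {36, 9, 4, 16, 14, 19, 38}, right has 1 {39}.
  Root 19: left subtree has 5 nodes {36, 9, 4, 16, 14}, right has 1 {38}.
    Root 9: left subtree has 1 node {36}, right has 3 {4, 16, 14}.
      Root 4: left subtree has 0 nodes { }, right has 2 {16, 14}.
        Root 16: left subtree has 0 nodes { }, right has 1 {14}.

36 14 16 4 9 38 19 39 35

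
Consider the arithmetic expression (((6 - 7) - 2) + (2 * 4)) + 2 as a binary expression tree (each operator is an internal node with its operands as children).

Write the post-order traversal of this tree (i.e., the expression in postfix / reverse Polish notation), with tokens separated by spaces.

6 7 - 2 - 2 4 * + 2 +

Post-order on an expression tree gives postfix notation: for each operator, emit left operand, right operand, then the operator.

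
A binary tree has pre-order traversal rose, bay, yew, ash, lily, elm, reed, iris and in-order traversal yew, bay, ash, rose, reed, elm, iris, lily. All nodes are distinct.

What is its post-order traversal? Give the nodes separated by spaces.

yew ash bay reed iris elm lily rose

The first element of pre-order is the root; it splits in-order into left and right subtrees.
Root rose: left subtree has 3 nodes {yew, bay, ash}, right has 4 {reed, elm, iris, lily}.
  Root bay: left subtree has 1 node {yew}, right has 1 {ash}.
  Root lily: left subtree has 3 nodes {reed, elm, iris}, right has 0 { }.
    Root elm: left subtree has 1 node {reed}, right has 1 {iris}.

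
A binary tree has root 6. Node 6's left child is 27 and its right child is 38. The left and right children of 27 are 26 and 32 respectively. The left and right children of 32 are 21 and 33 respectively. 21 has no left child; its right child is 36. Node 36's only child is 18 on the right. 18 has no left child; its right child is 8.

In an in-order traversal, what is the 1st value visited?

In-order visits the left subtree, then the node, then the right subtree.
At 6: go left to 27.
  At 27: go left to 26.
    26 is a leaf — visit 26.
  Visit 27.
  At 27: go right to 32.
    At 32: go left to 21.
      At 21: no left child.
      Visit 21.
      At 21: go right to 36.
        At 36: no left child.
        Visit 36.
        At 36: go right to 18.
          At 18: no left child.
          Visit 18.
          At 18: go right to 8.
            8 is a leaf — visit 8.
    Visit 32.
    At 32: go right to 33.
      33 is a leaf — visit 33.
Visit 6.
At 6: go right to 38.
  38 is a leaf — visit 38.
Full in-order sequence: 26, 27, 21, 36, 18, 8, 32, 33, 6, 38.

26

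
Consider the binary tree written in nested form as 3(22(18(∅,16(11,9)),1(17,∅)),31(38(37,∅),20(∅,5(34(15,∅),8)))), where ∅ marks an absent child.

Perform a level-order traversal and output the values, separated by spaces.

3 22 31 18 1 38 20 16 17 37 5 11 9 34 8 15

Level-order visits nodes level by level from the root, left to right within each level.
Level 0: 3
Level 1: 22, 31
Level 2: 18, 1, 38, 20
Level 3: 16, 17, 37, 5
Level 4: 11, 9, 34, 8
Level 5: 15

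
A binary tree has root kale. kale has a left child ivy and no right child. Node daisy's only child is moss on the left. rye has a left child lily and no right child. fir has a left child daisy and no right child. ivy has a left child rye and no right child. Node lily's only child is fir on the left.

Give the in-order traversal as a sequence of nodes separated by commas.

moss, daisy, fir, lily, rye, ivy, kale

In-order visits the left subtree, then the node, then the right subtree.
At kale: go left to ivy.
  At ivy: go left to rye.
    At rye: go left to lily.
      At lily: go left to fir.
        At fir: go left to daisy.
          At daisy: go left to moss.
            moss is a leaf — visit moss.
          Visit daisy.
          At daisy: no right child.
        Visit fir.
        At fir: no right child.
      Visit lily.
      At lily: no right child.
    Visit rye.
    At rye: no right child.
  Visit ivy.
  At ivy: no right child.
Visit kale.
At kale: no right child.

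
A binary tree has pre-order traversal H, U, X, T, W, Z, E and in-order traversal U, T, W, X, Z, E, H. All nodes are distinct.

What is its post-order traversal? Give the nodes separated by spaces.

W T E Z X U H

The first element of pre-order is the root; it splits in-order into left and right subtrees.
Root H: left subtree has 6 nodes {U, T, W, X, Z, E}, right has 0 { }.
  Root U: left subtree has 0 nodes { }, right has 5 {T, W, X, Z, E}.
    Root X: left subtree has 2 nodes {T, W}, right has 2 {Z, E}.
      Root T: left subtree has 0 nodes { }, right has 1 {W}.
      Root Z: left subtree has 0 nodes { }, right has 1 {E}.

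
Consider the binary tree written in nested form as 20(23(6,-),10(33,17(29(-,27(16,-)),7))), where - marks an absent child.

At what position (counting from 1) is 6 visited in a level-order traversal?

4

Level-order visits nodes level by level from the root, left to right within each level.
Level 0: 20
Level 1: 23, 10
Level 2: 6, 33, 17
Level 3: 29, 7
Level 4: 27
Level 5: 16
Full level-order sequence: 20, 23, 10, 6, 33, 17, 29, 7, 27, 16.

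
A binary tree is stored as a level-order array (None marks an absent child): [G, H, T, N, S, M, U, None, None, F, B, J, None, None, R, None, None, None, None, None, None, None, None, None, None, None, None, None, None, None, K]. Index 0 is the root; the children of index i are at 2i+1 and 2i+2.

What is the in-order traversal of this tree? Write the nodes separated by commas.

In-order visits the left subtree, then the node, then the right subtree.
At G: go left to H.
  At H: go left to N.
    N is a leaf — visit N.
  Visit H.
  At H: go right to S.
    At S: go left to F.
      F is a leaf — visit F.
    Visit S.
    At S: go right to B.
      B is a leaf — visit B.
Visit G.
At G: go right to T.
  At T: go left to M.
    At M: go left to J.
      J is a leaf — visit J.
    Visit M.
    At M: no right child.
  Visit T.
  At T: go right to U.
    At U: no left child.
    Visit U.
    At U: go right to R.
      At R: no left child.
      Visit R.
      At R: go right to K.
        K is a leaf — visit K.

N, H, F, S, B, G, J, M, T, U, R, K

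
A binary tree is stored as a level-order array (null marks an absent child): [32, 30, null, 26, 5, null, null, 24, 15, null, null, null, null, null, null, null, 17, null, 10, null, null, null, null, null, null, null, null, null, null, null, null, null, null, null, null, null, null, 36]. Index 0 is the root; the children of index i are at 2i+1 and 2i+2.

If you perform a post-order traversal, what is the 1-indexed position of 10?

4

Post-order visits the left subtree, then the right subtree, then the node.
At 32: go left to 30.
  At 30: go left to 26.
    At 26: go left to 24.
      At 24: no left child.
      At 24: go right to 17.
        17 is a leaf — visit 17.
      Visit 24.
    At 26: go right to 15.
      At 15: no left child.
      At 15: go right to 10.
        At 10: go left to 36.
          36 is a leaf — visit 36.
        At 10: no right child.
        Visit 10.
      Visit 15.
    Visit 26.
  At 30: go right to 5.
    5 is a leaf — visit 5.
  Visit 30.
At 32: no right child.
Visit 32.
Full post-order sequence: 17, 24, 36, 10, 15, 26, 5, 30, 32.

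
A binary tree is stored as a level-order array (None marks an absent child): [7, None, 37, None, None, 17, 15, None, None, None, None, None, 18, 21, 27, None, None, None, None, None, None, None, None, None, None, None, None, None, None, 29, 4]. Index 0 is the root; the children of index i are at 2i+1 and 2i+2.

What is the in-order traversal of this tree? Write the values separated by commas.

In-order visits the left subtree, then the node, then the right subtree.
At 7: no left child.
Visit 7.
At 7: go right to 37.
  At 37: go left to 17.
    At 17: no left child.
    Visit 17.
    At 17: go right to 18.
      18 is a leaf — visit 18.
  Visit 37.
  At 37: go right to 15.
    At 15: go left to 21.
      21 is a leaf — visit 21.
    Visit 15.
    At 15: go right to 27.
      At 27: go left to 29.
        29 is a leaf — visit 29.
      Visit 27.
      At 27: go right to 4.
        4 is a leaf — visit 4.

7, 17, 18, 37, 21, 15, 29, 27, 4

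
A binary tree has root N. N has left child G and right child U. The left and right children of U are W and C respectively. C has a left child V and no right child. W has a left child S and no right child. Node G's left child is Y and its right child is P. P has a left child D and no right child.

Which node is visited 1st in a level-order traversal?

Level-order visits nodes level by level from the root, left to right within each level.
Level 0: N
Level 1: G, U
Level 2: Y, P, W, C
Level 3: D, S, V
Full level-order sequence: N, G, U, Y, P, W, C, D, S, V.

N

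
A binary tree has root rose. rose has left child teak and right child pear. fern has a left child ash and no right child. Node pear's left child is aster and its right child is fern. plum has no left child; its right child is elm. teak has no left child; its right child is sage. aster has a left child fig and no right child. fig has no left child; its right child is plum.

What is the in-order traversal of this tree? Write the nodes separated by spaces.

In-order visits the left subtree, then the node, then the right subtree.
At rose: go left to teak.
  At teak: no left child.
  Visit teak.
  At teak: go right to sage.
    sage is a leaf — visit sage.
Visit rose.
At rose: go right to pear.
  At pear: go left to aster.
    At aster: go left to fig.
      At fig: no left child.
      Visit fig.
      At fig: go right to plum.
        At plum: no left child.
        Visit plum.
        At plum: go right to elm.
          elm is a leaf — visit elm.
    Visit aster.
    At aster: no right child.
  Visit pear.
  At pear: go right to fern.
    At fern: go left to ash.
      ash is a leaf — visit ash.
    Visit fern.
    At fern: no right child.

teak sage rose fig plum elm aster pear ash fern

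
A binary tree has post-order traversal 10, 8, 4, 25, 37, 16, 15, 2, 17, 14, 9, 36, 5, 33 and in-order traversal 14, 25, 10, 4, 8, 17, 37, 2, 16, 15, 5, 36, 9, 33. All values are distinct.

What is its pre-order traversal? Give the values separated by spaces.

The last element of post-order is the root; it splits in-order into left and right subtrees.
Root 33: left subtree has 13 nodes {14, 25, 10, 4, 8, 17, 37, 2, 16, 15, 5, 36, 9}, right has 0 { }.
  Root 5: left subtree has 10 nodes {14, 25, 10, 4, 8, 17, 37, 2, 16, 15}, right has 2 {36, 9}.
    Root 14: left subtree has 0 nodes { }, right has 9 {25, 10, 4, 8, 17, 37, 2, 16, 15}.
      Root 17: left subtree has 4 nodes {25, 10, 4, 8}, right has 4 {37, 2, 16, 15}.
        Root 25: left subtree has 0 nodes { }, right has 3 {10, 4, 8}.
          Root 4: left subtree has 1 node {10}, right has 1 {8}.
        Root 2: left subtree has 1 node {37}, right has 2 {16, 15}.
          Root 15: left subtree has 1 node {16}, right has 0 { }.
    Root 36: left subtree has 0 nodes { }, right has 1 {9}.

33 5 14 17 25 4 10 8 2 37 15 16 36 9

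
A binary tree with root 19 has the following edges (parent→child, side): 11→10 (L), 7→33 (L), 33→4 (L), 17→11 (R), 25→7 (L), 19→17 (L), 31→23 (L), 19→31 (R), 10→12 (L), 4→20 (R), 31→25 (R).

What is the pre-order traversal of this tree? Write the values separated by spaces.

Pre-order visits the node, then its left subtree, then its right subtree.
Visit 19.
At 19: go left to 17.
  Visit 17.
  At 17: no left child.
  At 17: go right to 11.
    Visit 11.
    At 11: go left to 10.
      Visit 10.
      At 10: go left to 12.
        12 is a leaf — visit 12.
      At 10: no right child.
    At 11: no right child.
At 19: go right to 31.
  Visit 31.
  At 31: go left to 23.
    23 is a leaf — visit 23.
  At 31: go right to 25.
    Visit 25.
    At 25: go left to 7.
      Visit 7.
      At 7: go left to 33.
        Visit 33.
        At 33: go left to 4.
          Visit 4.
          At 4: no left child.
          At 4: go right to 20.
            20 is a leaf — visit 20.
        At 33: no right child.
      At 7: no right child.
    At 25: no right child.

19 17 11 10 12 31 23 25 7 33 4 20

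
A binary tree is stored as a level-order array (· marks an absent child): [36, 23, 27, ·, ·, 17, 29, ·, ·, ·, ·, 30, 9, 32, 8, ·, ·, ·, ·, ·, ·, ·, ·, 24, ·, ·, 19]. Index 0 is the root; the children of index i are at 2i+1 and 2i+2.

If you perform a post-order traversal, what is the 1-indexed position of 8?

Post-order visits the left subtree, then the right subtree, then the node.
At 36: go left to 23.
  23 is a leaf — visit 23.
At 36: go right to 27.
  At 27: go left to 17.
    At 17: go left to 30.
      At 30: go left to 24.
        24 is a leaf — visit 24.
      At 30: no right child.
      Visit 30.
    At 17: go right to 9.
      At 9: no left child.
      At 9: go right to 19.
        19 is a leaf — visit 19.
      Visit 9.
    Visit 17.
  At 27: go right to 29.
    At 29: go left to 32.
      32 is a leaf — visit 32.
    At 29: go right to 8.
      8 is a leaf — visit 8.
    Visit 29.
  Visit 27.
Visit 36.
Full post-order sequence: 23, 24, 30, 19, 9, 17, 32, 8, 29, 27, 36.

8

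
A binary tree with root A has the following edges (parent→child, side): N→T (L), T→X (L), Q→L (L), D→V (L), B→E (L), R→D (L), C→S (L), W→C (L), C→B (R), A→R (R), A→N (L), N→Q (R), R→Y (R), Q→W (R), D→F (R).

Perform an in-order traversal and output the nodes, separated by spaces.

In-order visits the left subtree, then the node, then the right subtree.
At A: go left to N.
  At N: go left to T.
    At T: go left to X.
      X is a leaf — visit X.
    Visit T.
    At T: no right child.
  Visit N.
  At N: go right to Q.
    At Q: go left to L.
      L is a leaf — visit L.
    Visit Q.
    At Q: go right to W.
      At W: go left to C.
        At C: go left to S.
          S is a leaf — visit S.
        Visit C.
        At C: go right to B.
          At B: go left to E.
            E is a leaf — visit E.
          Visit B.
          At B: no right child.
      Visit W.
      At W: no right child.
Visit A.
At A: go right to R.
  At R: go left to D.
    At D: go left to V.
      V is a leaf — visit V.
    Visit D.
    At D: go right to F.
      F is a leaf — visit F.
  Visit R.
  At R: go right to Y.
    Y is a leaf — visit Y.

X T N L Q S C E B W A V D F R Y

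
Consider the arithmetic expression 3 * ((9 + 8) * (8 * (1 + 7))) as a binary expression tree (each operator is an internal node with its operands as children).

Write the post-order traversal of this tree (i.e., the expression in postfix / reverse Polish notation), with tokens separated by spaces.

Post-order on an expression tree gives postfix notation: for each operator, emit left operand, right operand, then the operator.

3 9 8 + 8 1 7 + * * *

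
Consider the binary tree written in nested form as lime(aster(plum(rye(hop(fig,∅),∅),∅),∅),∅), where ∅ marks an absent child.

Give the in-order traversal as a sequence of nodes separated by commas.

In-order visits the left subtree, then the node, then the right subtree.
At lime: go left to aster.
  At aster: go left to plum.
    At plum: go left to rye.
      At rye: go left to hop.
        At hop: go left to fig.
          fig is a leaf — visit fig.
        Visit hop.
        At hop: no right child.
      Visit rye.
      At rye: no right child.
    Visit plum.
    At plum: no right child.
  Visit aster.
  At aster: no right child.
Visit lime.
At lime: no right child.

fig, hop, rye, plum, aster, lime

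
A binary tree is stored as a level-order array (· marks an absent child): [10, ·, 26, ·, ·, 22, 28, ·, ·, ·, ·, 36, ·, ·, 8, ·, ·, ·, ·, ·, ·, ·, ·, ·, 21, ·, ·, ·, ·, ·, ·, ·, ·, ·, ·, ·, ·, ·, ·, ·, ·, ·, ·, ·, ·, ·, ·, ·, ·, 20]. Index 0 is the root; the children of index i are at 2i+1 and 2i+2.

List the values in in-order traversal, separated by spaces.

In-order visits the left subtree, then the node, then the right subtree.
At 10: no left child.
Visit 10.
At 10: go right to 26.
  At 26: go left to 22.
    At 22: go left to 36.
      At 36: no left child.
      Visit 36.
      At 36: go right to 21.
        At 21: go left to 20.
          20 is a leaf — visit 20.
        Visit 21.
        At 21: no right child.
    Visit 22.
    At 22: no right child.
  Visit 26.
  At 26: go right to 28.
    At 28: no left child.
    Visit 28.
    At 28: go right to 8.
      8 is a leaf — visit 8.

10 36 20 21 22 26 28 8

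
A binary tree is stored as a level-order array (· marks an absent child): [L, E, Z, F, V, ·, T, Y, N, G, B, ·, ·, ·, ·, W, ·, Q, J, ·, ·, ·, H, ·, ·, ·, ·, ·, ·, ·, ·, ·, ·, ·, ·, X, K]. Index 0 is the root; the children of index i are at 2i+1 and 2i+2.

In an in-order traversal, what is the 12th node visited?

In-order visits the left subtree, then the node, then the right subtree.
At L: go left to E.
  At E: go left to F.
    At F: go left to Y.
      At Y: go left to W.
        W is a leaf — visit W.
      Visit Y.
      At Y: no right child.
    Visit F.
    At F: go right to N.
      At N: go left to Q.
        At Q: go left to X.
          X is a leaf — visit X.
        Visit Q.
        At Q: go right to K.
          K is a leaf — visit K.
      Visit N.
      At N: go right to J.
        J is a leaf — visit J.
  Visit E.
  At E: go right to V.
    At V: go left to G.
      G is a leaf — visit G.
    Visit V.
    At V: go right to B.
      At B: no left child.
      Visit B.
      At B: go right to H.
        H is a leaf — visit H.
Visit L.
At L: go right to Z.
  At Z: no left child.
  Visit Z.
  At Z: go right to T.
    T is a leaf — visit T.
Full in-order sequence: W, Y, F, X, Q, K, N, J, E, G, V, B, H, L, Z, T.

B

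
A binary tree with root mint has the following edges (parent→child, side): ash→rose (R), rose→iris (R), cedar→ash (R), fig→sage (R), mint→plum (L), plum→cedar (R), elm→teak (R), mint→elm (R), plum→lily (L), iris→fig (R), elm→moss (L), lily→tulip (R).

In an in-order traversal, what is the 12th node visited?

In-order visits the left subtree, then the node, then the right subtree.
At mint: go left to plum.
  At plum: go left to lily.
    At lily: no left child.
    Visit lily.
    At lily: go right to tulip.
      tulip is a leaf — visit tulip.
  Visit plum.
  At plum: go right to cedar.
    At cedar: no left child.
    Visit cedar.
    At cedar: go right to ash.
      At ash: no left child.
      Visit ash.
      At ash: go right to rose.
        At rose: no left child.
        Visit rose.
        At rose: go right to iris.
          At iris: no left child.
          Visit iris.
          At iris: go right to fig.
            At fig: no left child.
            Visit fig.
            At fig: go right to sage.
              sage is a leaf — visit sage.
Visit mint.
At mint: go right to elm.
  At elm: go left to moss.
    moss is a leaf — visit moss.
  Visit elm.
  At elm: go right to teak.
    teak is a leaf — visit teak.
Full in-order sequence: lily, tulip, plum, cedar, ash, rose, iris, fig, sage, mint, moss, elm, teak.

elm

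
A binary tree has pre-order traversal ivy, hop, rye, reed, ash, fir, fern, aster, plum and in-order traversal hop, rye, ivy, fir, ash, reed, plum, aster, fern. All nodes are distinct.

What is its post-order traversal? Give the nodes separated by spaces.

rye hop fir ash plum aster fern reed ivy

The first element of pre-order is the root; it splits in-order into left and right subtrees.
Root ivy: left subtree has 2 nodes {hop, rye}, right has 6 {fir, ash, reed, plum, aster, fern}.
  Root hop: left subtree has 0 nodes { }, right has 1 {rye}.
  Root reed: left subtree has 2 nodes {fir, ash}, right has 3 {plum, aster, fern}.
    Root ash: left subtree has 1 node {fir}, right has 0 { }.
    Root fern: left subtree has 2 nodes {plum, aster}, right has 0 { }.
      Root aster: left subtree has 1 node {plum}, right has 0 { }.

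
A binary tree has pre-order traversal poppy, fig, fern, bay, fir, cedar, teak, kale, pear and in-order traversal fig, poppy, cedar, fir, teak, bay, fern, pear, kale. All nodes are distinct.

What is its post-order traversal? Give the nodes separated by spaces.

The first element of pre-order is the root; it splits in-order into left and right subtrees.
Root poppy: left subtree has 1 node {fig}, right has 7 {cedar, fir, teak, bay, fern, pear, kale}.
  Root fern: left subtree has 4 nodes {cedar, fir, teak, bay}, right has 2 {pear, kale}.
    Root bay: left subtree has 3 nodes {cedar, fir, teak}, right has 0 { }.
      Root fir: left subtree has 1 node {cedar}, right has 1 {teak}.
    Root kale: left subtree has 1 node {pear}, right has 0 { }.

fig cedar teak fir bay pear kale fern poppy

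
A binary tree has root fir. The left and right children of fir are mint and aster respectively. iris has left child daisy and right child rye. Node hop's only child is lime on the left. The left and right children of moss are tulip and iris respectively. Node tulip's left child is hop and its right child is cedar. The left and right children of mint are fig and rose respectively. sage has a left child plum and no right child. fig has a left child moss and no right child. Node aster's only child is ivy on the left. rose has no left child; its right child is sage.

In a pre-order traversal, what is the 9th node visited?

iris

Pre-order visits the node, then its left subtree, then its right subtree.
Visit fir.
At fir: go left to mint.
  Visit mint.
  At mint: go left to fig.
    Visit fig.
    At fig: go left to moss.
      Visit moss.
      At moss: go left to tulip.
        Visit tulip.
        At tulip: go left to hop.
          Visit hop.
          At hop: go left to lime.
            lime is a leaf — visit lime.
          At hop: no right child.
        At tulip: go right to cedar.
          cedar is a leaf — visit cedar.
      At moss: go right to iris.
        Visit iris.
        At iris: go left to daisy.
          daisy is a leaf — visit daisy.
        At iris: go right to rye.
          rye is a leaf — visit rye.
    At fig: no right child.
  At mint: go right to rose.
    Visit rose.
    At rose: no left child.
    At rose: go right to sage.
      Visit sage.
      At sage: go left to plum.
        plum is a leaf — visit plum.
      At sage: no right child.
At fir: go right to aster.
  Visit aster.
  At aster: go left to ivy.
    ivy is a leaf — visit ivy.
  At aster: no right child.
Full pre-order sequence: fir, mint, fig, moss, tulip, hop, lime, cedar, iris, daisy, rye, rose, sage, plum, aster, ivy.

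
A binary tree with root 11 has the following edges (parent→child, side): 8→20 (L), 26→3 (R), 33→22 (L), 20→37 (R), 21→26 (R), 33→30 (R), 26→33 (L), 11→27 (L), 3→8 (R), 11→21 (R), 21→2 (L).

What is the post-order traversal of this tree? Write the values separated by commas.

27, 2, 22, 30, 33, 37, 20, 8, 3, 26, 21, 11

Post-order visits the left subtree, then the right subtree, then the node.
At 11: go left to 27.
  27 is a leaf — visit 27.
At 11: go right to 21.
  At 21: go left to 2.
    2 is a leaf — visit 2.
  At 21: go right to 26.
    At 26: go left to 33.
      At 33: go left to 22.
        22 is a leaf — visit 22.
      At 33: go right to 30.
        30 is a leaf — visit 30.
      Visit 33.
    At 26: go right to 3.
      At 3: no left child.
      At 3: go right to 8.
        At 8: go left to 20.
          At 20: no left child.
          At 20: go right to 37.
            37 is a leaf — visit 37.
          Visit 20.
        At 8: no right child.
        Visit 8.
      Visit 3.
    Visit 26.
  Visit 21.
Visit 11.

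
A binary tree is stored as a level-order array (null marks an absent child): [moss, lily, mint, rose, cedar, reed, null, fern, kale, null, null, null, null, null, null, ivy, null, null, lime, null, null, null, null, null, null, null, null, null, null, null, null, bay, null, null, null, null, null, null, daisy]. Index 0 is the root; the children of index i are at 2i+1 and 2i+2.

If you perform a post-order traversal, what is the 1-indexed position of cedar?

Post-order visits the left subtree, then the right subtree, then the node.
At moss: go left to lily.
  At lily: go left to rose.
    At rose: go left to fern.
      At fern: go left to ivy.
        At ivy: go left to bay.
          bay is a leaf — visit bay.
        At ivy: no right child.
        Visit ivy.
      At fern: no right child.
      Visit fern.
    At rose: go right to kale.
      At kale: no left child.
      At kale: go right to lime.
        At lime: no left child.
        At lime: go right to daisy.
          daisy is a leaf — visit daisy.
        Visit lime.
      Visit kale.
    Visit rose.
  At lily: go right to cedar.
    cedar is a leaf — visit cedar.
  Visit lily.
At moss: go right to mint.
  At mint: go left to reed.
    reed is a leaf — visit reed.
  At mint: no right child.
  Visit mint.
Visit moss.
Full post-order sequence: bay, ivy, fern, daisy, lime, kale, rose, cedar, lily, reed, mint, moss.

8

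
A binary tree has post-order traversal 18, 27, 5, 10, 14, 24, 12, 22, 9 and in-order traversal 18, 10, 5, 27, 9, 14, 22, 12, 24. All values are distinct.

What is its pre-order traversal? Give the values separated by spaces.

9 10 18 5 27 22 14 12 24

The last element of post-order is the root; it splits in-order into left and right subtrees.
Root 9: left subtree has 4 nodes {18, 10, 5, 27}, right has 4 {14, 22, 12, 24}.
  Root 10: left subtree has 1 node {18}, right has 2 {5, 27}.
    Root 5: left subtree has 0 nodes { }, right has 1 {27}.
  Root 22: left subtree has 1 node {14}, right has 2 {12, 24}.
    Root 12: left subtree has 0 nodes { }, right has 1 {24}.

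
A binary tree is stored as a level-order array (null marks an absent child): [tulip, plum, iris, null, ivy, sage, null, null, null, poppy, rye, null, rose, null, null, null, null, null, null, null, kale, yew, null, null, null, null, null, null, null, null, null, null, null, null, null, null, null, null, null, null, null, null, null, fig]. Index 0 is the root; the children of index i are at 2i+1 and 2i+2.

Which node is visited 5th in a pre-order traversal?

Pre-order visits the node, then its left subtree, then its right subtree.
Visit tulip.
At tulip: go left to plum.
  Visit plum.
  At plum: no left child.
  At plum: go right to ivy.
    Visit ivy.
    At ivy: go left to poppy.
      Visit poppy.
      At poppy: no left child.
      At poppy: go right to kale.
        kale is a leaf — visit kale.
    At ivy: go right to rye.
      Visit rye.
      At rye: go left to yew.
        Visit yew.
        At yew: go left to fig.
          fig is a leaf — visit fig.
        At yew: no right child.
      At rye: no right child.
At tulip: go right to iris.
  Visit iris.
  At iris: go left to sage.
    Visit sage.
    At sage: no left child.
    At sage: go right to rose.
      rose is a leaf — visit rose.
  At iris: no right child.
Full pre-order sequence: tulip, plum, ivy, poppy, kale, rye, yew, fig, iris, sage, rose.

kale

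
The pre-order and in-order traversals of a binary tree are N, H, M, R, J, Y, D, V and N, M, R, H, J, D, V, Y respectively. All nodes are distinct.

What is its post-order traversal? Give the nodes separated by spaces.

The first element of pre-order is the root; it splits in-order into left and right subtrees.
Root N: left subtree has 0 nodes { }, right has 7 {M, R, H, J, D, V, Y}.
  Root H: left subtree has 2 nodes {M, R}, right has 4 {J, D, V, Y}.
    Root M: left subtree has 0 nodes { }, right has 1 {R}.
    Root J: left subtree has 0 nodes { }, right has 3 {D, V, Y}.
      Root Y: left subtree has 2 nodes {D, V}, right has 0 { }.
        Root D: left subtree has 0 nodes { }, right has 1 {V}.

R M V D Y J H N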